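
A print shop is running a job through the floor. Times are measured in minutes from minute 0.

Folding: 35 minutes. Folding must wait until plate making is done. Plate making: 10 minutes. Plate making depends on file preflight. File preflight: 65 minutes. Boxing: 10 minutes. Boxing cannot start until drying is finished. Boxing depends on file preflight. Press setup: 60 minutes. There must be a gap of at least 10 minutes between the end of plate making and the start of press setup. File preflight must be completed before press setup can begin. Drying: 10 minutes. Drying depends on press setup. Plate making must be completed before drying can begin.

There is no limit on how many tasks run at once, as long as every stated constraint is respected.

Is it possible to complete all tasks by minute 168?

File preflight can start immediately at minute 0; it finishes at minute 65.
Plate making cannot begin until file preflight (finishes minute 65). It runs from minute 65 to 65 + 10 = minute 75.
Folding cannot begin until plate making (finishes minute 75). It runs from minute 75 to 75 + 35 = minute 110.
Press setup needs all of plate making (finishes minute 75, plus 10-minute gap → minute 85); file preflight (finishes minute 65). That puts its earliest start at minute 85; it finishes at 85 + 60 = minute 145.
For drying: press setup (finishes minute 145); plate making (finishes minute 75). Taking the maximum gives a start of minute 145, and it finishes at 145 + 10 = minute 155.
Boxing cannot start until drying (finishes minute 155); file preflight (finishes minute 65). The controlling bound is minute 155, so boxing finishes at 155 + 10 = minute 165.
Every task is finished by minute 165, which is no later than the deadline of 168, so the schedule is feasible.

Yes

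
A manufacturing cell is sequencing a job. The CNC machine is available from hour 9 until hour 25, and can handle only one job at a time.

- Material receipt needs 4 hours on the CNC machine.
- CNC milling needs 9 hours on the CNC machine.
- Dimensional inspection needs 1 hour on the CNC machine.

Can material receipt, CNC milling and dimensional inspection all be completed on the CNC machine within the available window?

The CNC machine window is 25 − 9 = 16 hours.
Running back to back, the jobs need 4 + 9 + 1 = 14 hours on the CNC machine.
Since 14 ≤ 16, they fit within the window.

Yes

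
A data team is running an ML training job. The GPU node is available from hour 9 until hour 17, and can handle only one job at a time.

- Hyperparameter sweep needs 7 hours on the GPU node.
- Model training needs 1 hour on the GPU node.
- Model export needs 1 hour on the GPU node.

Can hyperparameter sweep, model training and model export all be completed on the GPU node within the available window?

The GPU node window is 17 − 9 = 8 hours.
Running back to back, the jobs need 7 + 1 + 1 = 9 hours on the GPU node.
Since 9 > 8, they cannot all fit.

No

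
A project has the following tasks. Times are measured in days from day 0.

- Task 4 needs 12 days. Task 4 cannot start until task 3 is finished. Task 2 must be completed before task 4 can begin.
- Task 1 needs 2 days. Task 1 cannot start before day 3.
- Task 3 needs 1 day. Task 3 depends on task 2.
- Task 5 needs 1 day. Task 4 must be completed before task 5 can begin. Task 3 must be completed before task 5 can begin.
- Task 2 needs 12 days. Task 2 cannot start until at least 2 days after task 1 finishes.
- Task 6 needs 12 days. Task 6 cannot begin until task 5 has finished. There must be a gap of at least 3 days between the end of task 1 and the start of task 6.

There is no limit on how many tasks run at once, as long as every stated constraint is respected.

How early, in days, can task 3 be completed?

After its own release at day 3, task 1 can start at day 3 and finishes at day 5.
After task 1 (finishes day 5, plus 2-day gap → day 7), task 2 can start at day 7 and finishes at day 19.
After task 2 (finishes day 19), task 3 can start at day 19 and finishes at day 20.

20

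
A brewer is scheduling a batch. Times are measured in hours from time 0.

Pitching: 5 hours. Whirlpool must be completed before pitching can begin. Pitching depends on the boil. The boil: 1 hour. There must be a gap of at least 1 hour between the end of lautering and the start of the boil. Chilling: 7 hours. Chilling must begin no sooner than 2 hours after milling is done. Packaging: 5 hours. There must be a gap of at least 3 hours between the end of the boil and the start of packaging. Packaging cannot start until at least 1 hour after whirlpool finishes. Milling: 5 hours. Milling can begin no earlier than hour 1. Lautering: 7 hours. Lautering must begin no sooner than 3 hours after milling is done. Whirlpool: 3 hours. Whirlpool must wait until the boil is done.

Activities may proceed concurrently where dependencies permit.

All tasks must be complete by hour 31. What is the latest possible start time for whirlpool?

Nothing follows pitching; the deadline of hour 31 is its only limit. It must start by 31 − 5 = hour 26.
Nothing follows packaging; the deadline of hour 31 is its only limit. It must start by 31 − 5 = hour 26.
For whirlpool: pitching (must start by hour 26); packaging (must start by hour 26, minus 1-hour gap → hour 25). The most restrictive is hour 25; with a 3-hour duration, whirlpool must start by hour 22.

22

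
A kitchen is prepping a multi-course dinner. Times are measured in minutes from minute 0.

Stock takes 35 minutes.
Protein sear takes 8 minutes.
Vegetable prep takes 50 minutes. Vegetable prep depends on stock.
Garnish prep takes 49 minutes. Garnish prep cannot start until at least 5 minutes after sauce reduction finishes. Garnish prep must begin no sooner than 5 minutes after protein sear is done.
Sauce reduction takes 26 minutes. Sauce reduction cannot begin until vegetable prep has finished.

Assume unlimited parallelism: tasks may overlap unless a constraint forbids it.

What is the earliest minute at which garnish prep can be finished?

165

Nothing blocks protein sear, so it runs from minute 0 to minute 8.
Nothing blocks stock, so it runs from minute 0 to minute 35.
Vegetable prep cannot begin until stock (finishes minute 35). It runs from minute 35 to 35 + 50 = minute 85.
Sauce reduction waits on vegetable prep (finishes minute 85), so it starts at minute 85 and finishes at 85 + 26 = minute 111.
Garnish prep needs all of sauce reduction (finishes minute 111, plus 5-minute gap → minute 116); protein sear (finishes minute 8, plus 5-minute gap → minute 13). That puts its earliest start at minute 116; it finishes at 116 + 49 = minute 165.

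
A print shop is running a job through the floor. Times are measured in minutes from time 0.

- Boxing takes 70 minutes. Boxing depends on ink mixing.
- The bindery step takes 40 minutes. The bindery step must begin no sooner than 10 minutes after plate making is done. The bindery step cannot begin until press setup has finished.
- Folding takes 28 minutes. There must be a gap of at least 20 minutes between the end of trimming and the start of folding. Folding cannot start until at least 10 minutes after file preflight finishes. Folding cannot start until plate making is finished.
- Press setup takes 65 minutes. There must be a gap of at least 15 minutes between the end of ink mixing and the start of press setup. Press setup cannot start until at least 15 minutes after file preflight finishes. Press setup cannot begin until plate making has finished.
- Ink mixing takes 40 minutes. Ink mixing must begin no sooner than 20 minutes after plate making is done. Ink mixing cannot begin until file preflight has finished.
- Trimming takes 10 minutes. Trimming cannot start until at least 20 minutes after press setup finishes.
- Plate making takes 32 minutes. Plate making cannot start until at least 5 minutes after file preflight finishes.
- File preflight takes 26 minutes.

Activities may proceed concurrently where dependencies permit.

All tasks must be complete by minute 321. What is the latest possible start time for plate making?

Folding has no dependents, so it just needs to finish by minute 321. Starting by 321 − 28 = minute 293 achieves that.
Trimming must finish before folding (must start by minute 293, minus 20-minute gap → minute 273). With a 10-minute duration, trimming must start by 273 − 10 = minute 263.
The bindery step has no dependents, so it just needs to finish by minute 321. Starting by 321 − 40 = minute 281 achieves that.
Press setup feeds trimming (must start by minute 263, minus 20-minute gap → minute 243); the bindery step (must start by minute 281). Taking the minimum, press setup must finish by minute 243 and start by 243 − 65 = minute 178.
Boxing must finish by minute 321; it takes 70 minutes, so it must start by 321 − 70 = minute 251.
Ink mixing feeds press setup (must start by minute 178, minus 15-minute gap → minute 163); boxing (must start by minute 251). Taking the minimum, ink mixing must finish by minute 163 and start by 163 − 40 = minute 123.
For plate making: ink mixing (must start by minute 123, minus 20-minute gap → minute 103); press setup (must start by minute 178); folding (must start by minute 293); the bindery step (must start by minute 281, minus 10-minute gap → minute 271). The most restrictive is minute 103; with a 32-minute duration, plate making must start by minute 71.

71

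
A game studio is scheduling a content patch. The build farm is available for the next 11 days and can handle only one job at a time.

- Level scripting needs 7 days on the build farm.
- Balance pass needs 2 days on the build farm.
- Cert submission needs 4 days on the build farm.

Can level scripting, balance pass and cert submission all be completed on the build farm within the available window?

Running back to back, the jobs need 7 + 2 + 4 = 13 days on the build farm.
Since 13 > 11, they cannot all fit.

No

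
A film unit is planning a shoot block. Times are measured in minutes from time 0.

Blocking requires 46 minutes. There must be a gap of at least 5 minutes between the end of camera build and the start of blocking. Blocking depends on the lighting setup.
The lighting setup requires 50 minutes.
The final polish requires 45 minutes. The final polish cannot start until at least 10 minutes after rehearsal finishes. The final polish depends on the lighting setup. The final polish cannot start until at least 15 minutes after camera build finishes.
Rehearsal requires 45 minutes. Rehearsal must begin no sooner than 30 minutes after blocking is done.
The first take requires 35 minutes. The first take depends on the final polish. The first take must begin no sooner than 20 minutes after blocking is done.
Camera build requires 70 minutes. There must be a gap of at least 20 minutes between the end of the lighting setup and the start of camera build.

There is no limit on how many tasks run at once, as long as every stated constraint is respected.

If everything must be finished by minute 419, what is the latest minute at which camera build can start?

Nothing follows the first take; the deadline of minute 419 is its only limit. It must start by 419 − 35 = minute 384.
The final polish has to be done before the first take (must start by minute 384). That means finishing by minute 384, i.e. starting by 384 − 45 = minute 339.
Since the final polish (must start by minute 339, minus 10-minute gap → minute 329) depends on it, rehearsal must finish by minute 329. Backing off its 45-minute duration gives a latest start of minute 284.
Blocking has several dependents: rehearsal (must start by minute 284, minus 30-minute gap → minute 254); the first take (must start by minute 384, minus 20-minute gap → minute 364). The earliest of those limits is minute 254, so blocking must start by 254 − 46 = minute 208.
Camera build has several dependents: blocking (must start by minute 208, minus 5-minute gap → minute 203); the final polish (must start by minute 339, minus 15-minute gap → minute 324). The earliest of those limits is minute 203, so camera build must start by 203 − 70 = minute 133.

133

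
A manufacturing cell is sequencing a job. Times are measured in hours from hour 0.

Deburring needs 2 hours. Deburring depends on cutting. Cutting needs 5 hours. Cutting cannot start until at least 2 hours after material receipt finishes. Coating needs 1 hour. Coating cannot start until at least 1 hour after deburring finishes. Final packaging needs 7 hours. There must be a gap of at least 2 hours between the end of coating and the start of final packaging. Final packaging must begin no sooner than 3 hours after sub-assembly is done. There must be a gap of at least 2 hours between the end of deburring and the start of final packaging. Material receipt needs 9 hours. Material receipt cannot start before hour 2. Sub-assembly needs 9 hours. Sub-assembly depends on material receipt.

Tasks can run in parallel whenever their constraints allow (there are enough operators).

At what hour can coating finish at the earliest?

Material receipt waits on its own release at hour 2, so it starts at hour 2 and finishes at 2 + 9 = hour 11.
Cutting cannot begin until material receipt (finishes hour 11, plus 2-hour gap → hour 13). It runs from hour 13 to 13 + 5 = hour 18.
After cutting (finishes hour 18), deburring can start at hour 18 and finishes at hour 20.
Coating waits on deburring (finishes hour 20, plus 1-hour gap → hour 21), so it starts at hour 21 and finishes at 21 + 1 = hour 22.

22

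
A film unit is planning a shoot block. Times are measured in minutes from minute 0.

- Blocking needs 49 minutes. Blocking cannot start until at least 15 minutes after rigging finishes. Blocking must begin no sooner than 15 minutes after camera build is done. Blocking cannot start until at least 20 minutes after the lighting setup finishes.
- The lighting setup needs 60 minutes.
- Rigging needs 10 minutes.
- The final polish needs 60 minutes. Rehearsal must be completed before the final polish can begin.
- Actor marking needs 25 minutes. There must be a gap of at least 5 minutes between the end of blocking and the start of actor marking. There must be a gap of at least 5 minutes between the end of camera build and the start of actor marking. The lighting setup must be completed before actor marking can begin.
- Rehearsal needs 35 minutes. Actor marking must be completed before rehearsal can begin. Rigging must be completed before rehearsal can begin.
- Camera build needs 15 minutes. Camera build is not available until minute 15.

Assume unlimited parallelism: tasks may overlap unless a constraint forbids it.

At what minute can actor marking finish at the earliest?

Camera build waits on its own release at minute 15, so it starts at minute 15 and finishes at 15 + 15 = minute 30.
The lighting setup can start immediately at minute 0; it finishes at minute 60.
Rigging can start immediately at minute 0; it finishes at minute 10.
Blocking cannot start until rigging (finishes minute 10, plus 15-minute gap → minute 25); camera build (finishes minute 30, plus 15-minute gap → minute 45); the lighting setup (finishes minute 60, plus 20-minute gap → minute 80). The controlling bound is minute 80, so blocking finishes at 80 + 49 = minute 129.
Actor marking needs all of blocking (finishes minute 129, plus 5-minute gap → minute 134); camera build (finishes minute 30, plus 5-minute gap → minute 35); the lighting setup (finishes minute 60). That puts its earliest start at minute 134; it finishes at 134 + 25 = minute 159.

159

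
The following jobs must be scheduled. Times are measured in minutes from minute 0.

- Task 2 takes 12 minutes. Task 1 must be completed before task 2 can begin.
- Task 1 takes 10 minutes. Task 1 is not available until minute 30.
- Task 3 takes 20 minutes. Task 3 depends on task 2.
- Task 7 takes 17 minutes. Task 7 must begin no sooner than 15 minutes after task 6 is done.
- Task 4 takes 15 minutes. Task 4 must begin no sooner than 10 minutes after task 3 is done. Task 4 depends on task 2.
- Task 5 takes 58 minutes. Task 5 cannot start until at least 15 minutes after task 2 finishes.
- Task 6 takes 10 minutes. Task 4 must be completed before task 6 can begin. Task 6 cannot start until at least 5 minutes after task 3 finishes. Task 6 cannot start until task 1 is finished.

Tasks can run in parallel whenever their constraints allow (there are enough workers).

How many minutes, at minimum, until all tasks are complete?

139

Task 1 cannot begin until its own release at minute 30. It runs from minute 30 to 30 + 10 = minute 40.
Task 2 waits on task 1 (finishes minute 40), so it starts at minute 40 and finishes at 40 + 12 = minute 52.
Task 5 cannot begin until task 2 (finishes minute 52, plus 15-minute gap → minute 67). It runs from minute 67 to 67 + 58 = minute 125.
Task 3 cannot begin until task 2 (finishes minute 52). It runs from minute 52 to 52 + 20 = minute 72.
Task 4 has to wait for task 3 (finishes minute 72, plus 10-minute gap → minute 82); task 2 (finishes minute 52). The latest of these is minute 82, so task 4 runs minute 82 to 82 + 15 = minute 97.
Task 6 cannot start until task 4 (finishes minute 97); task 3 (finishes minute 72, plus 5-minute gap → minute 77); task 1 (finishes minute 40). The controlling bound is minute 97, so task 6 finishes at 97 + 10 = minute 107.
Task 7 waits on task 6 (finishes minute 107, plus 15-minute gap → minute 122), so it starts at minute 122 and finishes at 122 + 17 = minute 139.
All tasks are finished once the last one completes. Finish times: Task 1 at 40, Task 2 at 52, Task 3 at 72, Task 4 at 97, Task 5 at 125, Task 6 at 107, Task 7 at 139. The latest is minute 139.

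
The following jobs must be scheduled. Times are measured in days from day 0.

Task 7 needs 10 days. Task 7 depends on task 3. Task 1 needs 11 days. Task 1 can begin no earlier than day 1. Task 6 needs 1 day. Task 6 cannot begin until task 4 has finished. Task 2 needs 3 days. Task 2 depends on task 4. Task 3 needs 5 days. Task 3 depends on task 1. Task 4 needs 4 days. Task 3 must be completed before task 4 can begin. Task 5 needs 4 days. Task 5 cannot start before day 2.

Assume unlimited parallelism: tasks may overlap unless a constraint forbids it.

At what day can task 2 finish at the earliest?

24

Task 1 cannot begin until its own release at day 1. It runs from day 1 to 1 + 11 = day 12.
Task 3 cannot begin until task 1 (finishes day 12). It runs from day 12 to 12 + 5 = day 17.
Task 4 waits on task 3 (finishes day 17), so it starts at day 17 and finishes at 17 + 4 = day 21.
Task 2 cannot begin until task 4 (finishes day 21). It runs from day 21 to 21 + 3 = day 24.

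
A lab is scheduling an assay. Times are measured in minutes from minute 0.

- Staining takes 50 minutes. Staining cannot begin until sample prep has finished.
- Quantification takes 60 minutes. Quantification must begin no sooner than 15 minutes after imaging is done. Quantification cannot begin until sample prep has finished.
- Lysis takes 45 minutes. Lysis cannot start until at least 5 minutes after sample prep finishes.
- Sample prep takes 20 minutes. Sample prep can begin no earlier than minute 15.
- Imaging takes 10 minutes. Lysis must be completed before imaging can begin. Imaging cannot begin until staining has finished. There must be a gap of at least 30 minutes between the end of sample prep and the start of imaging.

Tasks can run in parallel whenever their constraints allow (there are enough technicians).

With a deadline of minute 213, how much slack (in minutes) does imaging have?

43

Sample prep waits on its own release at minute 15, so it starts at minute 15 and finishes at 15 + 20 = minute 35.
Staining waits on sample prep (finishes minute 35), so it starts at minute 35 and finishes at 35 + 50 = minute 85.
Lysis cannot begin until sample prep (finishes minute 35, plus 5-minute gap → minute 40). It runs from minute 40 to 40 + 45 = minute 85.
Imaging cannot start until lysis (finishes minute 85); staining (finishes minute 85); sample prep (finishes minute 35, plus 30-minute gap → minute 65). The controlling bound is minute 85, so imaging finishes at 85 + 10 = minute 95.

Working backward from the deadline:
Quantification has no dependents, so it just needs to finish by minute 213. Starting by 213 − 60 = minute 153 achieves that.
Imaging has to be done before quantification (must start by minute 153, minus 15-minute gap → minute 138). That means finishing by minute 138, i.e. starting by 138 − 10 = minute 128.
So imaging can start as early as minute 85 and as late as minute 128, giving 128 − 85 = 43 minutes of slack.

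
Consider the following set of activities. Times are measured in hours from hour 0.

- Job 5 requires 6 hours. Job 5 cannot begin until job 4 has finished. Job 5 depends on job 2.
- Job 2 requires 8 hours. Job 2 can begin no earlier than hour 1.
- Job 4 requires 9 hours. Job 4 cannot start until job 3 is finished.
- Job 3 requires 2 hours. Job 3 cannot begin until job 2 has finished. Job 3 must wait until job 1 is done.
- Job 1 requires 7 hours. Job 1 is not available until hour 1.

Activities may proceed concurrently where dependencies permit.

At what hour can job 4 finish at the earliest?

20

Job 2 cannot begin until its own release at hour 1. It runs from hour 1 to 1 + 8 = hour 9.
Job 1 waits on its own release at hour 1, so it starts at hour 1 and finishes at 1 + 7 = hour 8.
Job 3 cannot start until job 2 (finishes hour 9); job 1 (finishes hour 8). The controlling bound is hour 9, so job 3 finishes at 9 + 2 = hour 11.
After job 3 (finishes hour 11), job 4 can start at hour 11 and finishes at hour 20.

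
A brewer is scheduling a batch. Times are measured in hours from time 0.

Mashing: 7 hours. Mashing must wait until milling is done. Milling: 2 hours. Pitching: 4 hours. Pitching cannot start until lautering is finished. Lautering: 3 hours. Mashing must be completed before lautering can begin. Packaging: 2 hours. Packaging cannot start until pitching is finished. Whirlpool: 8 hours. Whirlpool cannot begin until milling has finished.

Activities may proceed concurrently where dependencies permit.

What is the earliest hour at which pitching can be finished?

Nothing blocks milling, so it runs from hour 0 to hour 2.
After milling (finishes hour 2), mashing can start at hour 2 and finishes at hour 9.
Lautering cannot begin until mashing (finishes hour 9). It runs from hour 9 to 9 + 3 = hour 12.
Pitching waits on lautering (finishes hour 12), so it starts at hour 12 and finishes at 12 + 4 = hour 16.

16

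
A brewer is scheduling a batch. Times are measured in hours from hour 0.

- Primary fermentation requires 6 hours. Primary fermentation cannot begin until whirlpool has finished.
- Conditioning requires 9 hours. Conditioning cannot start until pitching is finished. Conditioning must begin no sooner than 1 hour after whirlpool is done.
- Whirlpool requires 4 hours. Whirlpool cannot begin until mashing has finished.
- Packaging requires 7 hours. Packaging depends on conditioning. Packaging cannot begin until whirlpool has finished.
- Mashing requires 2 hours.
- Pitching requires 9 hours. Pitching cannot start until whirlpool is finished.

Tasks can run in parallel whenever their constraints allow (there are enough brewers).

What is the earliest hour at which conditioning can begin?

Mashing can start immediately at hour 0; it finishes at hour 2.
After mashing (finishes hour 2), whirlpool can start at hour 2 and finishes at hour 6.
After whirlpool (finishes hour 6), pitching can start at hour 6 and finishes at hour 15.
Conditioning waits on pitching (finishes hour 15); whirlpool (finishes hour 6, plus 1-hour gap → hour 7). The latest of these is hour 15, which is the earliest conditioning can start.

15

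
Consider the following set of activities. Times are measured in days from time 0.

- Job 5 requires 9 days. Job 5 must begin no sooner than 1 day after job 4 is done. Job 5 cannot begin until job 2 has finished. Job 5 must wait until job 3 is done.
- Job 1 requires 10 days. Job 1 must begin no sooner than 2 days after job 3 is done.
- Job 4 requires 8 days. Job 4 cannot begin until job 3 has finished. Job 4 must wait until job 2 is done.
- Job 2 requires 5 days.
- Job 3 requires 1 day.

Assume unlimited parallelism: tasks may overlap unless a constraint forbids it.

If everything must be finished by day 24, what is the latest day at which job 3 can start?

Job 5 must finish by day 24; it takes 9 days, so it must start by 24 − 9 = day 15.
Job 4 must finish before job 5 (must start by day 15, minus 1-day gap → day 14). With an 8-day duration, job 4 must start by 14 − 8 = day 6.
Nothing follows job 1; the deadline of day 24 is its only limit. It must start by 24 − 10 = day 14.
Job 3 feeds job 1 (must start by day 14, minus 2-day gap → day 12); job 4 (must start by day 6); job 5 (must start by day 15). Taking the minimum, job 3 must finish by day 6 and start by 6 − 1 = day 5.

5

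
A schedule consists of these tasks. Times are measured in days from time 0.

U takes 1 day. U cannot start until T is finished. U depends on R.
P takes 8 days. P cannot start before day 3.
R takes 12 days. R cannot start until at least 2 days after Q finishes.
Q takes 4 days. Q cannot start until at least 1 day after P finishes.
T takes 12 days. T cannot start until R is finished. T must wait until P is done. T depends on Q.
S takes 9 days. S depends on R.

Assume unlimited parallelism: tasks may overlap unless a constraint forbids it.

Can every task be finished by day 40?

P cannot begin until its own release at day 3. It runs from day 3 to 3 + 8 = day 11.
Q cannot begin until P (finishes day 11, plus 1-day gap → day 12). It runs from day 12 to 12 + 4 = day 16.
After Q (finishes day 16, plus 2-day gap → day 18), R can start at day 18 and finishes at day 30.
For T: R (finishes day 30); P (finishes day 11); Q (finishes day 16). Taking the maximum gives a start of day 30, and it finishes at 30 + 12 = day 42.
U needs all of T (finishes day 42); R (finishes day 30). That puts its earliest start at day 42; it finishes at 42 + 1 = day 43.
S waits on R (finishes day 30), so it starts at day 30 and finishes at 30 + 9 = day 39.
The earliest everything can be done is day 43, which is after the deadline of 40, so it is not possible.

No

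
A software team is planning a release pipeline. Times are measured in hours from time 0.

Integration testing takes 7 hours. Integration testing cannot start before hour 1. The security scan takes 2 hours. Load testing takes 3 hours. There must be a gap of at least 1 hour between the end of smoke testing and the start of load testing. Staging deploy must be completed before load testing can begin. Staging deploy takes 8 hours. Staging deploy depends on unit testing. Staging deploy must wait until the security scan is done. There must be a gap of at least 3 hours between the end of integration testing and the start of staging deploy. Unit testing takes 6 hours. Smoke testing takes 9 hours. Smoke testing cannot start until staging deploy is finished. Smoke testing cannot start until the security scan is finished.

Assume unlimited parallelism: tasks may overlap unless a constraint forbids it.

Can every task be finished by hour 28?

Nothing blocks the security scan, so it runs from hour 0 to hour 2.
After its own release at hour 1, integration testing can start at hour 1 and finishes at hour 8.
Nothing blocks unit testing, so it runs from hour 0 to hour 6.
Staging deploy needs all of unit testing (finishes hour 6); the security scan (finishes hour 2); integration testing (finishes hour 8, plus 3-hour gap → hour 11). That puts its earliest start at hour 11; it finishes at 11 + 8 = hour 19.
Smoke testing needs all of staging deploy (finishes hour 19); the security scan (finishes hour 2). That puts its earliest start at hour 19; it finishes at 19 + 9 = hour 28.
For load testing: smoke testing (finishes hour 28, plus 1-hour gap → hour 29); staging deploy (finishes hour 19). Taking the maximum gives a start of hour 29, and it finishes at 29 + 3 = hour 32.
The earliest everything can be done is hour 32, which is after the deadline of 28, so it is not possible.

No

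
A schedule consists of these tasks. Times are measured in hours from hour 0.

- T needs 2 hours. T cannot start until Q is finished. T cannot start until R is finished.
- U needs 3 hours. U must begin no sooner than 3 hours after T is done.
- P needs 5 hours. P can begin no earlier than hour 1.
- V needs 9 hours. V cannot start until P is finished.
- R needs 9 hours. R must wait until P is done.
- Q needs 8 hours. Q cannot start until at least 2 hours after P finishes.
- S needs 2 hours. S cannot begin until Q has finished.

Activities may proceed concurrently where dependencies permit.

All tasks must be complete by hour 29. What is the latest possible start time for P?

S has no dependents, so it just needs to finish by hour 29. Starting by 29 − 2 = hour 27 achieves that.
Nothing follows U; the deadline of hour 29 is its only limit. It must start by 29 − 3 = hour 26.
T must finish before U (must start by hour 26, minus 3-hour gap → hour 23). With a 2-hour duration, T must start by 23 − 2 = hour 21.
Q feeds S (must start by hour 27); T (must start by hour 21). Taking the minimum, Q must finish by hour 21 and start by 21 − 8 = hour 13.
R has to be done before T (must start by hour 21). That means finishing by hour 21, i.e. starting by 21 − 9 = hour 12.
Nothing follows V; the deadline of hour 29 is its only limit. It must start by 29 − 9 = hour 20.
P must finish in time for Q (must start by hour 13, minus 2-hour gap → hour 11); R (must start by hour 12); V (must start by hour 20). The tightest is hour 11, so P must start by 11 − 5 = hour 6.

6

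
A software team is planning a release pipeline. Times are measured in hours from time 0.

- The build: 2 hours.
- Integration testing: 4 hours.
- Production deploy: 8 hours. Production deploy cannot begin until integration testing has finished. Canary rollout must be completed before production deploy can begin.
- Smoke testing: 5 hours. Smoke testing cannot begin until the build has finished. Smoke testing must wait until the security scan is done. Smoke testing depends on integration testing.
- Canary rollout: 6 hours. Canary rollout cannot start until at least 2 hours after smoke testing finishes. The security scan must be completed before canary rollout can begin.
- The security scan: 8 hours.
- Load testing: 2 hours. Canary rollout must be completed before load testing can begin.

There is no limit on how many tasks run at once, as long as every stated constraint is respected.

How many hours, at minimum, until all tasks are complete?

The security scan can start immediately at hour 0; it finishes at hour 8.
Integration testing has no prerequisites, so it starts at hour 0 and finishes at hour 4.
The build can start immediately at hour 0; it finishes at hour 2.
Smoke testing has to wait for the build (finishes hour 2); the security scan (finishes hour 8); integration testing (finishes hour 4). The latest of these is hour 8, so smoke testing runs hour 8 to 8 + 5 = hour 13.
Canary rollout cannot start until smoke testing (finishes hour 13, plus 2-hour gap → hour 15); the security scan (finishes hour 8). The controlling bound is hour 15, so canary rollout finishes at 15 + 6 = hour 21.
Production deploy needs all of integration testing (finishes hour 4); canary rollout (finishes hour 21). That puts its earliest start at hour 21; it finishes at 21 + 8 = hour 29.
After canary rollout (finishes hour 21), load testing can start at hour 21 and finishes at hour 23.
All tasks are finished once the last one completes. Finish times: The build at 2, Integration testing at 4, The security scan at 8, Smoke testing at 13, Canary rollout at 21, Load testing at 23, Production deploy at 29. The latest is hour 29.

29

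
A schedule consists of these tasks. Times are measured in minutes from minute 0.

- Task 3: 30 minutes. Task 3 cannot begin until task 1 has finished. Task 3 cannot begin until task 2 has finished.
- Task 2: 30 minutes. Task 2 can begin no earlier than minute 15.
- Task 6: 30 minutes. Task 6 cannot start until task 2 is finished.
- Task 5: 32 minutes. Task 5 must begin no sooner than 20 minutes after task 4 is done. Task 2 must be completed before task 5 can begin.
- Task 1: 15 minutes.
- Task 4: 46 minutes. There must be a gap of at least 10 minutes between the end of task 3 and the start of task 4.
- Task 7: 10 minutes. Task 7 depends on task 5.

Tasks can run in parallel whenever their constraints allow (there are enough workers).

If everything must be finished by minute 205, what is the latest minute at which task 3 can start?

57

Nothing follows task 7; the deadline of minute 205 is its only limit. It must start by 205 − 10 = minute 195.
Task 5 must finish before task 7 (must start by minute 195). With a 32-minute duration, task 5 must start by 195 − 32 = minute 163.
Task 4 has to be done before task 5 (must start by minute 163, minus 20-minute gap → minute 143). That means finishing by minute 143, i.e. starting by 143 − 46 = minute 97.
Since task 4 (must start by minute 97, minus 10-minute gap → minute 87) depends on it, task 3 must finish by minute 87. Backing off its 30-minute duration gives a latest start of minute 57.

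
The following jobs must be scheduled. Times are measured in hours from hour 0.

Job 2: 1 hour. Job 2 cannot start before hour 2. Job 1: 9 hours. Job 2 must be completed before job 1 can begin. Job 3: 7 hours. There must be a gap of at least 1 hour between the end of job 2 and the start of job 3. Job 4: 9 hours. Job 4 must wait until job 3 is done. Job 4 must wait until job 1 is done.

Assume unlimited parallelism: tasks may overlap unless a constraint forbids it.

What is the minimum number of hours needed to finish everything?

21

Job 2 waits on its own release at hour 2, so it starts at hour 2 and finishes at 2 + 1 = hour 3.
After job 2 (finishes hour 3, plus 1-hour gap → hour 4), job 3 can start at hour 4 and finishes at hour 11.
Job 1 cannot begin until job 2 (finishes hour 3). It runs from hour 3 to 3 + 9 = hour 12.
For job 4: job 3 (finishes hour 11); job 1 (finishes hour 12). Taking the maximum gives a start of hour 12, and it finishes at 12 + 9 = hour 21.
All tasks are finished once the last one completes. Finish times: Job 1 at 12, Job 2 at 3, Job 3 at 11, Job 4 at 21. The latest is hour 21.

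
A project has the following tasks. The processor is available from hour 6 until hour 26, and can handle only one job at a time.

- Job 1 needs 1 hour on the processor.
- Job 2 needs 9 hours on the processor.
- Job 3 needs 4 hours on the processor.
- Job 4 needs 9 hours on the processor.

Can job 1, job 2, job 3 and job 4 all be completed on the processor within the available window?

The processor window is 26 − 6 = 20 hours.
Running back to back, the jobs need 1 + 9 + 4 + 9 = 23 hours on the processor.
Since 23 > 20, they cannot all fit.

No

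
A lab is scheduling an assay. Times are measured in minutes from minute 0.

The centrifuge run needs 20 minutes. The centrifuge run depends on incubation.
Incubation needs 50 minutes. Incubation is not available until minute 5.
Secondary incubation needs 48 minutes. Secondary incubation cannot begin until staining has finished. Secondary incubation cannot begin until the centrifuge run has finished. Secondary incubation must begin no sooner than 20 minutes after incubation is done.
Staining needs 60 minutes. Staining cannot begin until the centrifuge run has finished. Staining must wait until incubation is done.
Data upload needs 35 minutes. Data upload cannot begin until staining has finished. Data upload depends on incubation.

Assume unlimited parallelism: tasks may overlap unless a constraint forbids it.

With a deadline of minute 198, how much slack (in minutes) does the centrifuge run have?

Incubation cannot begin until its own release at minute 5. It runs from minute 5 to 5 + 50 = minute 55.
After incubation (finishes minute 55), the centrifuge run can start at minute 55 and finishes at minute 75.

Working backward from the deadline:
Secondary incubation has no dependents, so it just needs to finish by minute 198. Starting by 198 − 48 = minute 150 achieves that.
Data upload must finish by minute 198; it takes 35 minutes, so it must start by 198 − 35 = minute 163.
Staining must finish in time for secondary incubation (must start by minute 150); data upload (must start by minute 163). The tightest is minute 150, so staining must start by 150 − 60 = minute 90.
For the centrifuge run: staining (must start by minute 90); secondary incubation (must start by minute 150). The most restrictive is minute 90; with a 20-minute duration, the centrifuge run must start by minute 70.
So the centrifuge run can start as early as minute 55 and as late as minute 70, giving 70 − 55 = 15 minutes of slack.

15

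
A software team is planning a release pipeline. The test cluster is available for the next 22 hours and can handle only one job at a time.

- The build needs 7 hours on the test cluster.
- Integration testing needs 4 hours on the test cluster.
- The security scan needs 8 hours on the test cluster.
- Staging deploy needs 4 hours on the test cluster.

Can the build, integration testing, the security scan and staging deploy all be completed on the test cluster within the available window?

No

Running back to back, the jobs need 7 + 4 + 8 + 4 = 23 hours on the test cluster.
Since 23 > 22, they cannot all fit.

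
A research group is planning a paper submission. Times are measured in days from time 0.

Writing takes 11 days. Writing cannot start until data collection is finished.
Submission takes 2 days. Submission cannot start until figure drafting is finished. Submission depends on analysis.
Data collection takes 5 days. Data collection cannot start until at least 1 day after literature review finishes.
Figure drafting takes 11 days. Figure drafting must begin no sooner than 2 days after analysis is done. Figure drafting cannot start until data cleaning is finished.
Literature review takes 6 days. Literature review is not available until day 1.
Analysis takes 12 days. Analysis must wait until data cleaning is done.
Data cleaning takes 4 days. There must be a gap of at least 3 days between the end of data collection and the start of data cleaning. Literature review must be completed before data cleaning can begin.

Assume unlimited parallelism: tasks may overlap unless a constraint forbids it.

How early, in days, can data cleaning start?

After its own release at day 1, literature review can start at day 1 and finishes at day 7.
Data collection cannot begin until literature review (finishes day 7, plus 1-day gap → day 8). It runs from day 8 to 8 + 5 = day 13.
Data cleaning waits on data collection (finishes day 13, plus 3-day gap → day 16); literature review (finishes day 7). The latest of these is day 16, which is the earliest data cleaning can start.

16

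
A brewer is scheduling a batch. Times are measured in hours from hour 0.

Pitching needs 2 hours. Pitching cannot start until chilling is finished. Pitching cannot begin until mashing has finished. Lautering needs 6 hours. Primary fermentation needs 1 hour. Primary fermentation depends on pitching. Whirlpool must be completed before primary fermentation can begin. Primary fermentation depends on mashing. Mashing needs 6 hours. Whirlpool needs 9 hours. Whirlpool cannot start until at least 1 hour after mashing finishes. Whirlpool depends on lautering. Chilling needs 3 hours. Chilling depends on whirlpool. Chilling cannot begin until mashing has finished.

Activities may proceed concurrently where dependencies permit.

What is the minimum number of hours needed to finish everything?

Lautering has no prerequisites, so it starts at hour 0 and finishes at hour 6.
Mashing can start immediately at hour 0; it finishes at hour 6.
Whirlpool has to wait for mashing (finishes hour 6, plus 1-hour gap → hour 7); lautering (finishes hour 6). The latest of these is hour 7, so whirlpool runs hour 7 to 7 + 9 = hour 16.
For chilling: whirlpool (finishes hour 16); mashing (finishes hour 6). Taking the maximum gives a start of hour 16, and it finishes at 16 + 3 = hour 19.
Pitching cannot start until chilling (finishes hour 19); mashing (finishes hour 6). The controlling bound is hour 19, so pitching finishes at 19 + 2 = hour 21.
For primary fermentation: pitching (finishes hour 21); whirlpool (finishes hour 16); mashing (finishes hour 6). Taking the maximum gives a start of hour 21, and it finishes at 21 + 1 = hour 22.
All tasks are finished once the last one completes. Finish times: Mashing at 6, Lautering at 6, Whirlpool at 16, Chilling at 19, Pitching at 21, Primary fermentation at 22. The latest is hour 22.

22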